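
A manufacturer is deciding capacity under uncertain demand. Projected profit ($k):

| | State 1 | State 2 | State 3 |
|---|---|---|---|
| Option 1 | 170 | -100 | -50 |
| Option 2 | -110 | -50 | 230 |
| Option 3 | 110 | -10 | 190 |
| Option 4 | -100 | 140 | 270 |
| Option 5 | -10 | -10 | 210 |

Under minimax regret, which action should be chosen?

Column bests: State 1=170, State 2=140, State 3=270.
Option 1 regrets: 0, 240, 320 → max 320
Option 2 regrets: 280, 190, 40 → max 280
Option 3 regrets: 60, 150, 80 → max 150
Option 4 regrets: 270, 0, 0 → max 270
Option 5 regrets: 180, 150, 60 → max 180
Smallest max regret = 150 → Option 3.

Option 3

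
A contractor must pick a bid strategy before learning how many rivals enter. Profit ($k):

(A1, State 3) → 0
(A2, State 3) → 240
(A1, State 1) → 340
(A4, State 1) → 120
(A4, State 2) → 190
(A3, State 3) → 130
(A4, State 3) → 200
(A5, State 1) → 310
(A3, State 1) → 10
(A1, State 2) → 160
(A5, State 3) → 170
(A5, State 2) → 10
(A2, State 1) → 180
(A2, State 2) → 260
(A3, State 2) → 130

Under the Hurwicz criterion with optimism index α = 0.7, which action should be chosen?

A1

A1: 0.7·340 + 0.3·0 = 238
A2: 0.7·260 + 0.3·180 = 236
A3: 0.7·130 + 0.3·10 = 94
A4: 0.7·200 + 0.3·120 = 176
A5: 0.7·310 + 0.3·10 = 220
Highest Hurwicz score = 238 → A1.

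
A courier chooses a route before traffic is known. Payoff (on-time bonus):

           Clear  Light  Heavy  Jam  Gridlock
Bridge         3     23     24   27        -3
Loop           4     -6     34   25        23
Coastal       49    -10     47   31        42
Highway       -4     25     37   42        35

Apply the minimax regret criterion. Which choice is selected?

Column bests: Clear=49, Light=25, Heavy=47, Jam=42, Gridlock=42.
Bridge regrets: 46, 2, 23, 15, 45 → max 46
Loop regrets: 45, 31, 13, 17, 19 → max 45
Coastal regrets: 0, 35, 0, 11, 0 → max 35
Highway regrets: 53, 0, 10, 0, 7 → max 53
Smallest max regret = 35 → Coastal.

Coastal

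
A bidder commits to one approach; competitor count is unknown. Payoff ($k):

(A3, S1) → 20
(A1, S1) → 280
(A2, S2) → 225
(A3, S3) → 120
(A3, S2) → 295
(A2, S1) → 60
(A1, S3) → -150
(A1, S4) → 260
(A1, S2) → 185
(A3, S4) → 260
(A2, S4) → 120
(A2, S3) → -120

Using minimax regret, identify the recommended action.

A2

Column bests: S1=280, S2=295, S3=120, S4=260.
A1 regrets: 0, 110, 270, 0 → max 270
A2 regrets: 220, 70, 240, 140 → max 240
A3 regrets: 260, 0, 0, 0 → max 260
Smallest max regret = 240 → A2.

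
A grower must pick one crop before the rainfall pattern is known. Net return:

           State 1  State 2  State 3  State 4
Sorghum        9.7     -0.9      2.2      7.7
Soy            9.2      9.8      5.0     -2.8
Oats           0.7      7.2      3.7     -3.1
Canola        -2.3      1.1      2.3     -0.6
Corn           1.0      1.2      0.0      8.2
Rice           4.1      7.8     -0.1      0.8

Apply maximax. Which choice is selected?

Soy

Row maxima: Sorghum=9.7, Soy=9.8, Oats=7.2, Canola=2.3, Corn=8.2, Rice=7.8
Best best-case = 9.8 → Soy.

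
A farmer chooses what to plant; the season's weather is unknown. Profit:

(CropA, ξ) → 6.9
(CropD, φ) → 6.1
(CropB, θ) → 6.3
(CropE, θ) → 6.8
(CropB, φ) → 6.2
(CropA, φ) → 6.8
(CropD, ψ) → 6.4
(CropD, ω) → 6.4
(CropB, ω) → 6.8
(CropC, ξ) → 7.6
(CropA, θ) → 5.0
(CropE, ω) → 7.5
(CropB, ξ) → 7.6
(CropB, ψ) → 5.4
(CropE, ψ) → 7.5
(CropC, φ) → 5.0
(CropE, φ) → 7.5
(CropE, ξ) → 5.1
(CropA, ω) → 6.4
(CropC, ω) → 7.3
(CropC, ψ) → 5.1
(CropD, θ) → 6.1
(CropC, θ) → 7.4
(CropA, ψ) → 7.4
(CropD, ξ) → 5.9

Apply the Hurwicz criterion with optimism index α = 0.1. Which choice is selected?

CropD: 0.1·6.4 + 0.9·5.9 = 5.95
CropC: 0.1·7.6 + 0.9·5.0 = 5.26
CropB: 0.1·7.6 + 0.9·5.4 = 5.62
CropE: 0.1·7.5 + 0.9·5.1 = 5.34
CropA: 0.1·7.4 + 0.9·5.0 = 5.24
Highest Hurwicz score = 5.95 → CropD.

CropD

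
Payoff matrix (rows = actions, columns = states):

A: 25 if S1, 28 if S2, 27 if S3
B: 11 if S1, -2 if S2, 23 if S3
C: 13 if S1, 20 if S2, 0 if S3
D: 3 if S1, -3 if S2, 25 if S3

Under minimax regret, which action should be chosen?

A

Column bests: S1=25, S2=28, S3=27.
A regrets: 0, 0, 0 → max 0
B regrets: 14, 30, 4 → max 30
C regrets: 12, 8, 27 → max 27
D regrets: 22, 31, 2 → max 31
Smallest max regret = 0 → A.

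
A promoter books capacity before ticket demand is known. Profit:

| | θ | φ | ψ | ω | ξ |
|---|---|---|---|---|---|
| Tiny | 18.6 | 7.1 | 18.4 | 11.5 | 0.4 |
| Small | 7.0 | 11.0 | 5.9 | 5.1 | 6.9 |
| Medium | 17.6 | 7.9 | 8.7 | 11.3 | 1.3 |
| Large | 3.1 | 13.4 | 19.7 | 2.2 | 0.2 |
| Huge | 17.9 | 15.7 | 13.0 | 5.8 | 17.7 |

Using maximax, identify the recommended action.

Row maxima: Tiny=18.6, Small=11.0, Medium=17.6, Large=19.7, Huge=17.9
Best best-case = 19.7 → Large.

Large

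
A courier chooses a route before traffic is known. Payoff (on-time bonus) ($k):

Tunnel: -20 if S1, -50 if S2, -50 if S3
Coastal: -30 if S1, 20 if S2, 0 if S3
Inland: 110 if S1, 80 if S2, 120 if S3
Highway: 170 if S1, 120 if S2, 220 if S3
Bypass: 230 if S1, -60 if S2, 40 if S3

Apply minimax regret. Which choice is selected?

Column bests: S1=230, S2=120, S3=220.
Tunnel regrets: 250, 170, 270 → max 270
Coastal regrets: 260, 100, 220 → max 260
Inland regrets: 120, 40, 100 → max 120
Highway regrets: 60, 0, 0 → max 60
Bypass regrets: 0, 180, 180 → max 180
Smallest max regret = 60 → Highway.

Highway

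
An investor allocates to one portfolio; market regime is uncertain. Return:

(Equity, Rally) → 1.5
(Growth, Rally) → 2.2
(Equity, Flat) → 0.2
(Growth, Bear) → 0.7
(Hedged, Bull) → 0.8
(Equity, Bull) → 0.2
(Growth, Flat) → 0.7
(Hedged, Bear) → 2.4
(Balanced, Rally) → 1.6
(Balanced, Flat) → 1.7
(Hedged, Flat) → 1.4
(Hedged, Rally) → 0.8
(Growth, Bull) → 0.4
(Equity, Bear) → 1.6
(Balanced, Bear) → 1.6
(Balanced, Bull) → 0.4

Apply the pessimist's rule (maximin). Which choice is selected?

Row minima: Balanced=0.4, Growth=0.4, Equity=0.2, Hedged=0.8
Best worst-case = 0.8 → Hedged.

Hedged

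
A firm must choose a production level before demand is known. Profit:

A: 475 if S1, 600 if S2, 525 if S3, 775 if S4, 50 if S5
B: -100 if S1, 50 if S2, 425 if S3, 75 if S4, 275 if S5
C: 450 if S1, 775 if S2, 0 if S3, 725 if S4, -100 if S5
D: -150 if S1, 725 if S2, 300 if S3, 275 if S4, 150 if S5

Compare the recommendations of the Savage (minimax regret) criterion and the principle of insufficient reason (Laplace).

Column bests: S1=475, S2=775, S3=525, S4=775, S5=275.
A regrets: 0, 175, 0, 0, 225 → max 225
B regrets: 575, 725, 100, 700, 0 → max 725
C regrets: 25, 0, 525, 50, 375 → max 525
D regrets: 625, 50, 225, 500, 125 → max 625
Smallest max regret = 225 → A.
Row averages: A=485, B=145, C=370, D=260
Highest average = 485 → A.

minimax regret → A; laplace → A (agree)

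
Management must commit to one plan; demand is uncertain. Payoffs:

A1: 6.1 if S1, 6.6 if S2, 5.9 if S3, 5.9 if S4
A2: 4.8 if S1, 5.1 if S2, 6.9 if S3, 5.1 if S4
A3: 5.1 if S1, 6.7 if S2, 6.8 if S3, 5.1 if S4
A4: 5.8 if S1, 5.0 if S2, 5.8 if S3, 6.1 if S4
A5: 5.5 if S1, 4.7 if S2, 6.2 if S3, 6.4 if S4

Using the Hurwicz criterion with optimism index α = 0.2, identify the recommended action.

A1

A1: 0.2·6.6 + 0.8·5.9 = 6.04
A2: 0.2·6.9 + 0.8·4.8 = 5.22
A3: 0.2·6.8 + 0.8·5.1 = 5.44
A4: 0.2·6.1 + 0.8·5.0 = 5.22
A5: 0.2·6.4 + 0.8·4.7 = 5.04
Highest Hurwicz score = 6.04 → A1.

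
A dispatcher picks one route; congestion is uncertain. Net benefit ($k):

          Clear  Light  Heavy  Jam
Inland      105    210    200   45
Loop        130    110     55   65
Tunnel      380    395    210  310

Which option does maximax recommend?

Tunnel

Row maxima: Inland=210, Loop=130, Tunnel=395
Best best-case = 395 → Tunnel.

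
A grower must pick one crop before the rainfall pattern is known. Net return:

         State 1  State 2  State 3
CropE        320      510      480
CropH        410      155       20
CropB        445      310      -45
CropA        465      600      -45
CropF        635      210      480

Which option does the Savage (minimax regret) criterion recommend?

CropE

Column bests: State 1=635, State 2=600, State 3=480.
CropE regrets: 315, 90, 0 → max 315
CropH regrets: 225, 445, 460 → max 460
CropB regrets: 190, 290, 525 → max 525
CropA regrets: 170, 0, 525 → max 525
CropF regrets: 0, 390, 0 → max 390
Smallest max regret = 315 → CropE.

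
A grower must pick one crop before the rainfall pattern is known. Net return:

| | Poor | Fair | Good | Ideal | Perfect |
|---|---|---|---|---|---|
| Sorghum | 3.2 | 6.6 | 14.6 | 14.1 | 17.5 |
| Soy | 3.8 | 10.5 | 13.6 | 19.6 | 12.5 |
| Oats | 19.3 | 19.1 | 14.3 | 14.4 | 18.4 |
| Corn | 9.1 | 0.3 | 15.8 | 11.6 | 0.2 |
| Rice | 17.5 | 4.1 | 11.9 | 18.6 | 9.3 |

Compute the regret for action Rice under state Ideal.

Best payoff under Ideal is 19.6.
Regret = 19.6 − 18.6 = 1.0.

1.0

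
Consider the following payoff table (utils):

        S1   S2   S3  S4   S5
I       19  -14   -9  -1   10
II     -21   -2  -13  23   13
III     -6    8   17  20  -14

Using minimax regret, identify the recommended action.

Column bests: S1=19, S2=8, S3=17, S4=23, S5=13.
I regrets: 0, 22, 26, 24, 3 → max 26
II regrets: 40, 10, 30, 0, 0 → max 40
III regrets: 25, 0, 0, 3, 27 → max 27
Smallest max regret = 26 → I.

I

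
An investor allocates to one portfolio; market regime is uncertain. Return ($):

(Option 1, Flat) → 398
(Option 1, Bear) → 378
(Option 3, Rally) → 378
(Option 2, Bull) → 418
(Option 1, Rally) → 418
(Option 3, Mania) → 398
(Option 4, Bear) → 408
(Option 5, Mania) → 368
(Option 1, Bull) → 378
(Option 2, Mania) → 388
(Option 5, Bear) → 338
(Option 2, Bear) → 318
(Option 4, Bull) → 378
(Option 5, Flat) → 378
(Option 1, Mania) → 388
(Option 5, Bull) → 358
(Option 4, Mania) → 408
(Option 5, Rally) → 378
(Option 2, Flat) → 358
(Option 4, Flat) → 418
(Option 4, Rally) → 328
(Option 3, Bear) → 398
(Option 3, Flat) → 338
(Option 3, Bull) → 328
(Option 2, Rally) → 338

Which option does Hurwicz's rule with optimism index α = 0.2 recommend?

Option 1: 0.2·418 + 0.8·378 = 386
Option 2: 0.2·418 + 0.8·318 = 338
Option 3: 0.2·398 + 0.8·328 = 342
Option 4: 0.2·418 + 0.8·328 = 346
Option 5: 0.2·378 + 0.8·338 = 346
Highest Hurwicz score = 386 → Option 1.

Option 1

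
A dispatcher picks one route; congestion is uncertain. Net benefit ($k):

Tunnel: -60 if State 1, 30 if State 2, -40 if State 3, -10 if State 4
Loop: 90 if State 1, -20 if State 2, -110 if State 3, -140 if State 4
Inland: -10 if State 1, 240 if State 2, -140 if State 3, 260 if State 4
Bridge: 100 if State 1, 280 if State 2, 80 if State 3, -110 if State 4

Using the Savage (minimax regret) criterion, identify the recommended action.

Column bests: State 1=100, State 2=280, State 3=80, State 4=260.
Tunnel regrets: 160, 250, 120, 270 → max 270
Loop regrets: 10, 300, 190, 400 → max 400
Inland regrets: 110, 40, 220, 0 → max 220
Bridge regrets: 0, 0, 0, 370 → max 370
Smallest max regret = 220 → Inland.

Inland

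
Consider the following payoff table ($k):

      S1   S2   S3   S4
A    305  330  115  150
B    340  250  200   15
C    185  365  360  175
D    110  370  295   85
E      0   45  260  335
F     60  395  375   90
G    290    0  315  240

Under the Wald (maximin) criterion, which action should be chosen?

C

Row minima: A=115, B=15, C=175, D=85, E=0, F=60, G=0
Best worst-case = 175 → C.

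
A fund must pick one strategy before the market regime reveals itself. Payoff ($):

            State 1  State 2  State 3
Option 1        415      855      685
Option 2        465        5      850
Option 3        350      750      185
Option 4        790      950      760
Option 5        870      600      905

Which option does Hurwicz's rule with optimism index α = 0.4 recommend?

Option 1: 0.4·855 + 0.6·415 = 591
Option 2: 0.4·850 + 0.6·5 = 343
Option 3: 0.4·750 + 0.6·185 = 411
Option 4: 0.4·950 + 0.6·760 = 836
Option 5: 0.4·905 + 0.6·600 = 722
Highest Hurwicz score = 836 → Option 4.

Option 4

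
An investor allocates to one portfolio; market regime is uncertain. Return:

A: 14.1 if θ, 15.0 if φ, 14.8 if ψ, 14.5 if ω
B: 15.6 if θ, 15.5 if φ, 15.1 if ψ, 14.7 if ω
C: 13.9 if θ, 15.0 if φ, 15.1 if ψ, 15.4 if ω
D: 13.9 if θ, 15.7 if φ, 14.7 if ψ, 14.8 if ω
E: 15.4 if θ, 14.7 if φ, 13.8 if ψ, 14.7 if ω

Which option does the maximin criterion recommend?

Row minima: A=14.1, B=14.7, C=13.9, D=13.9, E=13.8
Best worst-case = 14.7 → B.

B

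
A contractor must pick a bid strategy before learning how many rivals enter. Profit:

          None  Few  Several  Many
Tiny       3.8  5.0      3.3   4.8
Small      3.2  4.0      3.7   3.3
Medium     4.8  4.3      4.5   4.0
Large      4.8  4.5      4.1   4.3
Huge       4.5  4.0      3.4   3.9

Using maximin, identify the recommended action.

Large

Row minima: Tiny=3.3, Small=3.2, Medium=4.0, Large=4.1, Huge=3.4
Best worst-case = 4.1 → Large.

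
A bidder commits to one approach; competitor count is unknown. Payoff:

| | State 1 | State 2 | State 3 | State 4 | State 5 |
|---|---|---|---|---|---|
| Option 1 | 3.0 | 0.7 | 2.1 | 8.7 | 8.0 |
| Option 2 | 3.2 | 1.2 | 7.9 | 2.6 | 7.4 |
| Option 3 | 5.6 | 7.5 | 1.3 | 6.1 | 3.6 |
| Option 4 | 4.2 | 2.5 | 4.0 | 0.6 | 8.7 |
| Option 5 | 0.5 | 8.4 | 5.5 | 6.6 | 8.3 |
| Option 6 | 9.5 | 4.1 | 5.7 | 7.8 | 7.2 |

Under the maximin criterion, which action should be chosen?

Option 6

Row minima: Option 1=0.7, Option 2=1.2, Option 3=1.3, Option 4=0.6, Option 5=0.5, Option 6=4.1
Best worst-case = 4.1 → Option 6.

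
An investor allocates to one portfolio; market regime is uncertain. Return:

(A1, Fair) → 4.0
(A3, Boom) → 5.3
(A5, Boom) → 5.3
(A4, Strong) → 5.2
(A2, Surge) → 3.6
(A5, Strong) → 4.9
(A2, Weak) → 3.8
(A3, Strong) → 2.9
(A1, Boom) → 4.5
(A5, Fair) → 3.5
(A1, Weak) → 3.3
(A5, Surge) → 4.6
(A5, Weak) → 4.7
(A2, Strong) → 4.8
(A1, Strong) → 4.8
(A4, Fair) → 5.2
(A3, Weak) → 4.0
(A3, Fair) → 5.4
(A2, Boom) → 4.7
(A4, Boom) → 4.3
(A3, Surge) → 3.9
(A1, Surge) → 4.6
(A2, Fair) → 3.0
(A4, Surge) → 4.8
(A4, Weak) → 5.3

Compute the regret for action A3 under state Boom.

0.0

Best payoff under Boom is 5.3.
Regret = 5.3 − 5.3 = 0.0.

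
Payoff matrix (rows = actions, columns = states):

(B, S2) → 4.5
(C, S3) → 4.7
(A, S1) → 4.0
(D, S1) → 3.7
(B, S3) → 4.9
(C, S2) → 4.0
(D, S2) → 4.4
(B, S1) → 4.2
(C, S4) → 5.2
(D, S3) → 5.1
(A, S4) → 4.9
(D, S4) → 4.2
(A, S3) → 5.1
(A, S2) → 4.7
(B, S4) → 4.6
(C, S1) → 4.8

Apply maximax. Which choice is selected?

Row maxima: A=5.1, B=4.9, C=5.2, D=5.1
Best best-case = 5.2 → C.

C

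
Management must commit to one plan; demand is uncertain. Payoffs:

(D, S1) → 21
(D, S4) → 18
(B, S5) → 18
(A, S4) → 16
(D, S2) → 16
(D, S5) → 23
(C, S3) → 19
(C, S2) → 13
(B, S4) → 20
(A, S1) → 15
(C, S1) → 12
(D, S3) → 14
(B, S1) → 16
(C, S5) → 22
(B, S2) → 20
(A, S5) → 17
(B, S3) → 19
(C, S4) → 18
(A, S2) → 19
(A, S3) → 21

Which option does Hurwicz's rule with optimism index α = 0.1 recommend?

A: 0.1·21 + 0.9·15 = 15.6
B: 0.1·20 + 0.9·16 = 16.4
C: 0.1·22 + 0.9·12 = 13
D: 0.1·23 + 0.9·14 = 14.9
Highest Hurwicz score = 16.4 → B.

B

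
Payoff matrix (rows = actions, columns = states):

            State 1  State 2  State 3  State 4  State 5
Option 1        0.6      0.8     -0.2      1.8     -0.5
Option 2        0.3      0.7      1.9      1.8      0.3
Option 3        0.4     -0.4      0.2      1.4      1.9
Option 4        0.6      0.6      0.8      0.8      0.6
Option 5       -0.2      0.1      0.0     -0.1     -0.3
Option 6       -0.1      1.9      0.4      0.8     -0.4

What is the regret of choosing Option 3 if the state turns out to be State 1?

Best payoff under State 1 is 0.6.
Regret = 0.6 − 0.4 = 0.2.

0.2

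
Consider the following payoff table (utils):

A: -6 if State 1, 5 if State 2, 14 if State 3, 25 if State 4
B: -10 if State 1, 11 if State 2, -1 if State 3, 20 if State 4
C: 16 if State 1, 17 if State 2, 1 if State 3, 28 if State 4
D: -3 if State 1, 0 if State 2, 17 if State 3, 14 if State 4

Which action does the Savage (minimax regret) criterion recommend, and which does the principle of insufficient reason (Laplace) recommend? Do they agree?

minimax regret → C; laplace → C (agree)

Column bests: State 1=16, State 2=17, State 3=17, State 4=28.
A regrets: 22, 12, 3, 3 → max 22
B regrets: 26, 6, 18, 8 → max 26
C regrets: 0, 0, 16, 0 → max 16
D regrets: 19, 17, 0, 14 → max 19
Smallest max regret = 16 → C.
Row averages: A=9.5, B=5, C=15.5, D=7
Highest average = 15.5 → C.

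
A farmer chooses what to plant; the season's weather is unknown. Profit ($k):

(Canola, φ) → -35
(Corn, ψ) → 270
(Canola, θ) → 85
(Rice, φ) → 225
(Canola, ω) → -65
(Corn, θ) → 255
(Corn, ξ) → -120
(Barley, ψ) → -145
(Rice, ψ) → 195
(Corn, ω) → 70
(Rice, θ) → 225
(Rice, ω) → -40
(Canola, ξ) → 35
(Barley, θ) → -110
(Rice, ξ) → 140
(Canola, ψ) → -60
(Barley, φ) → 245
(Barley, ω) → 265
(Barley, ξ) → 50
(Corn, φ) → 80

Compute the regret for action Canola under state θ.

170

Best payoff under θ is 255.
Regret = 255 − 85 = 170.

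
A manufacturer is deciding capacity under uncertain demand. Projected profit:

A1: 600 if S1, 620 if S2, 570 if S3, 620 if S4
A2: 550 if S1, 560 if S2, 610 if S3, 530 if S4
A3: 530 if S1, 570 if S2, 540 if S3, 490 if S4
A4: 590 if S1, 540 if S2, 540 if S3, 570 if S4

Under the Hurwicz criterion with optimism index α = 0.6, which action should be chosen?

A1

A1: 0.6·620 + 0.4·570 = 600
A2: 0.6·610 + 0.4·530 = 578
A3: 0.6·570 + 0.4·490 = 538
A4: 0.6·590 + 0.4·540 = 570
Highest Hurwicz score = 600 → A1.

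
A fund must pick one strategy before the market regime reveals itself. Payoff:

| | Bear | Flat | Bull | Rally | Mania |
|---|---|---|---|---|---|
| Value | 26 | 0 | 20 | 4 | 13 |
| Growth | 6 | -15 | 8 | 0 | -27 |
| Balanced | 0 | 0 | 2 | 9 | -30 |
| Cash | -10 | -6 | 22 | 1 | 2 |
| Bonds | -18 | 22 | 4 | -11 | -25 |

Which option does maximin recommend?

Row minima: Value=0, Growth=-27, Balanced=-30, Cash=-10, Bonds=-25
Best worst-case = 0 → Value.

Value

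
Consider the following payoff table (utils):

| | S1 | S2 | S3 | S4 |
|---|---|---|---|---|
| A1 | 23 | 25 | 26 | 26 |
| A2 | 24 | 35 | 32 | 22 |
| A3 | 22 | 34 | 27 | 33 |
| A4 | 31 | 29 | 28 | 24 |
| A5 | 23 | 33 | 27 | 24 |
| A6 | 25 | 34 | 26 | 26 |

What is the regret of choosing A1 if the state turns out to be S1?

8

Best payoff under S1 is 31.
Regret = 31 − 23 = 8.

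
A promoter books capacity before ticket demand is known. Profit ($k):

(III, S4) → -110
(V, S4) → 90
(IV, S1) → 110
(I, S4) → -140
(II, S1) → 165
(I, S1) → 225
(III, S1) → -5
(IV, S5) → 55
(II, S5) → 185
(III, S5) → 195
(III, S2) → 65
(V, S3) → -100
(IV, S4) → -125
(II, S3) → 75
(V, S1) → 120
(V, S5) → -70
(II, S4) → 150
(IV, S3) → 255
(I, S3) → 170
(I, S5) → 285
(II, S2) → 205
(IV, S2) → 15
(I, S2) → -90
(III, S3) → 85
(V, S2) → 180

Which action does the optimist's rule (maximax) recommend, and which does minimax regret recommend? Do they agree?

Row maxima: I=285, II=205, III=195, IV=255, V=180
Best best-case = 285 → I.
Column bests: S1=225, S2=205, S3=255, S4=150, S5=285.
I regrets: 0, 295, 85, 290, 0 → max 295
II regrets: 60, 0, 180, 0, 100 → max 180
III regrets: 230, 140, 170, 260, 90 → max 260
IV regrets: 115, 190, 0, 275, 230 → max 275
V regrets: 105, 25, 355, 60, 355 → max 355
Smallest max regret = 180 → II.

maximax → I; minimax regret → II (disagree)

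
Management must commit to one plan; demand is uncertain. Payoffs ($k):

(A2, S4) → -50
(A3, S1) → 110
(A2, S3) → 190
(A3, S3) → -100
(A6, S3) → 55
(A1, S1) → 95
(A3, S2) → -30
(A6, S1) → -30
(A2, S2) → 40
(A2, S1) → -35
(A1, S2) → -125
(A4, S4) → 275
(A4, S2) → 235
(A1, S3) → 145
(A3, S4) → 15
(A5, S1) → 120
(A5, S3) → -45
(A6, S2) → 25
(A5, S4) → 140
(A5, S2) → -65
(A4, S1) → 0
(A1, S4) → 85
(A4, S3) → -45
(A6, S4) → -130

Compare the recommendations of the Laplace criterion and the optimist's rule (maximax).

laplace → A4; maximax → A4 (agree)

Row averages: A1=50, A2=36.25, A3=-1.25, A4=116.25, A5=37.5, A6=-20
Highest average = 116.25 → A4.
Row maxima: A1=145, A2=190, A3=110, A4=275, A5=140, A6=55
Best best-case = 275 → A4.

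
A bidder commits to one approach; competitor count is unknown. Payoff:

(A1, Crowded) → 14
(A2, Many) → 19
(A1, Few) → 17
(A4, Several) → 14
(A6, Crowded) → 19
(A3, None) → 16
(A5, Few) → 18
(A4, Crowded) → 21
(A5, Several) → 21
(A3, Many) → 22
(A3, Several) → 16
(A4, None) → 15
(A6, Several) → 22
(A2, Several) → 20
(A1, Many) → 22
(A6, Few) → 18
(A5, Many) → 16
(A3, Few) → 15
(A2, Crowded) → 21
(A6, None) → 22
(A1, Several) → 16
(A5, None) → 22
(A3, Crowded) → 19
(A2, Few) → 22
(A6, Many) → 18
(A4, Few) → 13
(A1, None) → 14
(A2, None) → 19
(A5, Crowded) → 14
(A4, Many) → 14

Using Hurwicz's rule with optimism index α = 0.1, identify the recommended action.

A1: 0.1·22 + 0.9·14 = 14.8
A2: 0.1·22 + 0.9·19 = 19.3
A3: 0.1·22 + 0.9·15 = 15.7
A4: 0.1·21 + 0.9·13 = 13.8
A5: 0.1·22 + 0.9·14 = 14.8
A6: 0.1·22 + 0.9·18 = 18.4
Highest Hurwicz score = 19.3 → A2.

A2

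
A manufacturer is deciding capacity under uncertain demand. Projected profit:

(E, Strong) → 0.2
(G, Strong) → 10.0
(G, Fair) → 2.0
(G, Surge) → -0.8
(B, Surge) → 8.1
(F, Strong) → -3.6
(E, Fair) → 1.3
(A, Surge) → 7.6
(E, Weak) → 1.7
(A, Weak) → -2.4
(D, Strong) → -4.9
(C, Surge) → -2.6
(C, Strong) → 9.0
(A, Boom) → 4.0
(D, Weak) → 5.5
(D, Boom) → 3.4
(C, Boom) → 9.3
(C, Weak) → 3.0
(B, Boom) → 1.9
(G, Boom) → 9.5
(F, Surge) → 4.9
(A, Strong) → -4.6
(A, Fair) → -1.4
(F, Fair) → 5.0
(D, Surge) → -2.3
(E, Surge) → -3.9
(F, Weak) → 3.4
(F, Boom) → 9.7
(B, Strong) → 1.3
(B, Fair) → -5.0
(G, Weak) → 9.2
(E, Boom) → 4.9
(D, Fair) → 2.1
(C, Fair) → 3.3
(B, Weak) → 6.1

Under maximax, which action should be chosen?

Row maxima: A=7.6, B=8.1, C=9.3, D=5.5, E=4.9, F=9.7, G=10.0
Best best-case = 10.0 → G.

G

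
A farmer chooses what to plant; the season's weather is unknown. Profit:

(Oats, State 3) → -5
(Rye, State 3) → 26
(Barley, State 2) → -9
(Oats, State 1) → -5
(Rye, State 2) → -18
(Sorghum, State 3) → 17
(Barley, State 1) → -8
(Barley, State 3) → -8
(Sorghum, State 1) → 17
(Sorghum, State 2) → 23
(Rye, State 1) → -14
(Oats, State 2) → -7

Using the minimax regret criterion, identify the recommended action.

Sorghum

Column bests: State 1=17, State 2=23, State 3=26.
Rye regrets: 31, 41, 0 → max 41
Sorghum regrets: 0, 0, 9 → max 9
Oats regrets: 22, 30, 31 → max 31
Barley regrets: 25, 32, 34 → max 34
Smallest max regret = 9 → Sorghum.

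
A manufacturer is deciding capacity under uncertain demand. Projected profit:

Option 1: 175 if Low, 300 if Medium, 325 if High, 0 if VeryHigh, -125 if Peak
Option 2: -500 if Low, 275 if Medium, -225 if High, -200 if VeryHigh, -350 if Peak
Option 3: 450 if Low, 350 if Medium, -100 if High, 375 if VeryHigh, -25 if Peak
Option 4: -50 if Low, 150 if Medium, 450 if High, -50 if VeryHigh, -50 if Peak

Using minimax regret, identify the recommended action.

Column bests: Low=450, Medium=350, High=450, VeryHigh=375, Peak=-25.
Option 1 regrets: 275, 50, 125, 375, 100 → max 375
Option 2 regrets: 950, 75, 675, 575, 325 → max 950
Option 3 regrets: 0, 0, 550, 0, 0 → max 550
Option 4 regrets: 500, 200, 0, 425, 25 → max 500
Smallest max regret = 375 → Option 1.

Option 1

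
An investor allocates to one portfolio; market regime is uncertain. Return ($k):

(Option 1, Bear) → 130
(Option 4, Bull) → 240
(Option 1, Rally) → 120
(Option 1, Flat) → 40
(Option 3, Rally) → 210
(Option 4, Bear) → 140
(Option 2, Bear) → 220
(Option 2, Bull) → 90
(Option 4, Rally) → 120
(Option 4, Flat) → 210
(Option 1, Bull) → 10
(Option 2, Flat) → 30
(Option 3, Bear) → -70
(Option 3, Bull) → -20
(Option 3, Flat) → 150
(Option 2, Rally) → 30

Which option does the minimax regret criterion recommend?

Column bests: Bear=220, Flat=210, Bull=240, Rally=210.
Option 1 regrets: 90, 170, 230, 90 → max 230
Option 2 regrets: 0, 180, 150, 180 → max 180
Option 3 regrets: 290, 60, 260, 0 → max 290
Option 4 regrets: 80, 0, 0, 90 → max 90
Smallest max regret = 90 → Option 4.

Option 4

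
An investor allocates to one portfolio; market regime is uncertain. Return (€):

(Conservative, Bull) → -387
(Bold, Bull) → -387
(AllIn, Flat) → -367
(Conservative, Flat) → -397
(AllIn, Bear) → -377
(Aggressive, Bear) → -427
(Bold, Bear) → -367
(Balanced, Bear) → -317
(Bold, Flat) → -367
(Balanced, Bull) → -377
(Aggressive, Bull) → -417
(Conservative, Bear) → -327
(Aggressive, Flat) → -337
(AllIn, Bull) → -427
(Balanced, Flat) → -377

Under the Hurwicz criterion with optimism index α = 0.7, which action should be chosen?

Balanced

Conservative: 0.7·(-327) + 0.3·(-397) = -348
Balanced: 0.7·(-317) + 0.3·(-377) = -335
Aggressive: 0.7·(-337) + 0.3·(-427) = -364
Bold: 0.7·(-367) + 0.3·(-387) = -373
AllIn: 0.7·(-367) + 0.3·(-427) = -385
Highest Hurwicz score = -335 → Balanced.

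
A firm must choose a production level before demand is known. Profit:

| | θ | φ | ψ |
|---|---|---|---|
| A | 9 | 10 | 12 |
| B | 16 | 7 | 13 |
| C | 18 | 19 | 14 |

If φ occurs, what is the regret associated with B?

Best payoff under φ is 19.
Regret = 19 − 7 = 12.

12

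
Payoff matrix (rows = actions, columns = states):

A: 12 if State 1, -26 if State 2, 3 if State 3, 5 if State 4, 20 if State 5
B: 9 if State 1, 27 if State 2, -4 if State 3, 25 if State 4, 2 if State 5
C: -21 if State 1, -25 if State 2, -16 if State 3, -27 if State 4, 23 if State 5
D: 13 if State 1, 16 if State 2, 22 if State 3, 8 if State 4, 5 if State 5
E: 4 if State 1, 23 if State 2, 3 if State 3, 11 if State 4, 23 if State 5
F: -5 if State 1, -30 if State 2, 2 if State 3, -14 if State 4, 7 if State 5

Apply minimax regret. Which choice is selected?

D

Column bests: State 1=13, State 2=27, State 3=22, State 4=25, State 5=23.
A regrets: 1, 53, 19, 20, 3 → max 53
B regrets: 4, 0, 26, 0, 21 → max 26
C regrets: 34, 52, 38, 52, 0 → max 52
D regrets: 0, 11, 0, 17, 18 → max 18
E regrets: 9, 4, 19, 14, 0 → max 19
F regrets: 18, 57, 20, 39, 16 → max 57
Smallest max regret = 18 → D.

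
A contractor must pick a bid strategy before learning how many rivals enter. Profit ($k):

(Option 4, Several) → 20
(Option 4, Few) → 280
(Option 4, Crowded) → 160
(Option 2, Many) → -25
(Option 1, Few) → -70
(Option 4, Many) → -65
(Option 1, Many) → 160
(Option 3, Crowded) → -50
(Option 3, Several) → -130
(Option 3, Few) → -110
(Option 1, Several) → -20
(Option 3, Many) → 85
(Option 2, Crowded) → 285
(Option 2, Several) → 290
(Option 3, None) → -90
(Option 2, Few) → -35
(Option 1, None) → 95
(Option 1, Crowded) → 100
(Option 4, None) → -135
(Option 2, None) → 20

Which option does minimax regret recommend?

Column bests: None=95, Few=280, Several=290, Many=160, Crowded=285.
Option 1 regrets: 0, 350, 310, 0, 185 → max 350
Option 2 regrets: 75, 315, 0, 185, 0 → max 315
Option 3 regrets: 185, 390, 420, 75, 335 → max 420
Option 4 regrets: 230, 0, 270, 225, 125 → max 270
Smallest max regret = 270 → Option 4.

Option 4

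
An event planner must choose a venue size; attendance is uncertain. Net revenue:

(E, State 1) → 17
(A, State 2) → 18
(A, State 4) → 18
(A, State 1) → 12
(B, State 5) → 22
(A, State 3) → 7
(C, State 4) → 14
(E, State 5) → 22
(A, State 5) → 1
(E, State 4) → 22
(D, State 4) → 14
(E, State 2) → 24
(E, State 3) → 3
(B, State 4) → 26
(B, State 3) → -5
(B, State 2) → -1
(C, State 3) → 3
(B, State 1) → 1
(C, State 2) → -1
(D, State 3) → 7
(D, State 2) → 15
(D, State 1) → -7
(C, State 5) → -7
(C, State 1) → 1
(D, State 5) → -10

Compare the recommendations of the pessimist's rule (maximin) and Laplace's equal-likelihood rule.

Row minima: A=1, B=-5, C=-7, D=-10, E=3
Best worst-case = 3 → E.
Row averages: A=11.2, B=8.6, C=2, D=3.8, E=17.6
Highest average = 17.6 → E.

maximin → E; laplace → E (agree)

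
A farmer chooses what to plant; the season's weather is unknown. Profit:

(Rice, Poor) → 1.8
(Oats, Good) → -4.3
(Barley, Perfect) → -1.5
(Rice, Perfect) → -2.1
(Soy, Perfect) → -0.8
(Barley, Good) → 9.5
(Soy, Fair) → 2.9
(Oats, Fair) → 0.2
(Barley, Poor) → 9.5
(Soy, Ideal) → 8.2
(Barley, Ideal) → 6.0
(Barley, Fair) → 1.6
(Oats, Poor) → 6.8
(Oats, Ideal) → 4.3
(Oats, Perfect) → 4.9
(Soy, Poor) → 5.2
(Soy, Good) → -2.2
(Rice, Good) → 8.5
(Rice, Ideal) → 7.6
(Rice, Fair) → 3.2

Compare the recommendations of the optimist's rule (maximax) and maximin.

Row maxima: Barley=9.5, Oats=6.8, Soy=8.2, Rice=8.5
Best best-case = 9.5 → Barley.
Row minima: Barley=-1.5, Oats=-4.3, Soy=-2.2, Rice=-2.1
Best worst-case = -1.5 → Barley.

maximax → Barley; maximin → Barley (agree)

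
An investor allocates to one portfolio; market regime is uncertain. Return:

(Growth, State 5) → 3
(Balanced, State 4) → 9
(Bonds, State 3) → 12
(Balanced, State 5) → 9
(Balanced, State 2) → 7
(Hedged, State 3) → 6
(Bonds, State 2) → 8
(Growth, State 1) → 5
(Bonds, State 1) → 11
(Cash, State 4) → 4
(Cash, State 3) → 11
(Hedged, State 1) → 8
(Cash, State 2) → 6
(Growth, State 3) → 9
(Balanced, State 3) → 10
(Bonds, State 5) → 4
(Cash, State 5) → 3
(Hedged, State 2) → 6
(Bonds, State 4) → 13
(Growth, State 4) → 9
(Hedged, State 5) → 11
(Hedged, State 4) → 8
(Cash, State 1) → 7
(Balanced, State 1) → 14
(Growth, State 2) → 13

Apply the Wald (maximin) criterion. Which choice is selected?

Balanced

Row minima: Bonds=4, Balanced=7, Hedged=6, Growth=3, Cash=3
Best worst-case = 7 → Balanced.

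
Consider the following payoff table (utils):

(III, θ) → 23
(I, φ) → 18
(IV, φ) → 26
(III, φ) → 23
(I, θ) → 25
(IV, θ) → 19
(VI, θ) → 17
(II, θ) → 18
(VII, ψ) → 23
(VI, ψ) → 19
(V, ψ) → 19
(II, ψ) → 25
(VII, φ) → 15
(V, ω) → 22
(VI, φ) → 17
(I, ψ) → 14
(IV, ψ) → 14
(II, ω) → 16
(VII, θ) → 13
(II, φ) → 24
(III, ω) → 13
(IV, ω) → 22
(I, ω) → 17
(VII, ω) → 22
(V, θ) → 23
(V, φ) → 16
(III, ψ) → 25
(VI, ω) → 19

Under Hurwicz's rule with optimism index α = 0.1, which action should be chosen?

I: 0.1·25 + 0.9·14 = 15.1
II: 0.1·25 + 0.9·16 = 16.9
III: 0.1·25 + 0.9·13 = 14.2
IV: 0.1·26 + 0.9·14 = 15.2
V: 0.1·23 + 0.9·16 = 16.7
VI: 0.1·19 + 0.9·17 = 17.2
VII: 0.1·23 + 0.9·13 = 14
Highest Hurwicz score = 17.2 → VI.

VI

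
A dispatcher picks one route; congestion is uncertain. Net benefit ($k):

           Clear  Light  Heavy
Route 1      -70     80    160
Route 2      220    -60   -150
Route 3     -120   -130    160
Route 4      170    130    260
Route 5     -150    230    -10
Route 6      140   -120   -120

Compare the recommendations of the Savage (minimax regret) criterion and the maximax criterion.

Column bests: Clear=220, Light=230, Heavy=260.
Route 1 regrets: 290, 150, 100 → max 290
Route 2 regrets: 0, 290, 410 → max 410
Route 3 regrets: 340, 360, 100 → max 360
Route 4 regrets: 50, 100, 0 → max 100
Route 5 regrets: 370, 0, 270 → max 370
Route 6 regrets: 80, 350, 380 → max 380
Smallest max regret = 100 → Route 4.
Row maxima: Route 1=160, Route 2=220, Route 3=160, Route 4=260, Route 5=230, Route 6=140
Best best-case = 260 → Route 4.

minimax regret → Route 4; maximax → Route 4 (agree)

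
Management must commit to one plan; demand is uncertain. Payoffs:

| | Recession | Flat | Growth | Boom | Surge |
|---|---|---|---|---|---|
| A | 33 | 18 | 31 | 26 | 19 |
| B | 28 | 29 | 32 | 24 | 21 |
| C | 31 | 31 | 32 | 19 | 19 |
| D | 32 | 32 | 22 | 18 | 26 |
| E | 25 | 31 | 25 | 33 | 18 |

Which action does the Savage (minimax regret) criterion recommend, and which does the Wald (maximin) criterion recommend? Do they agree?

minimax regret → E; maximin → B (disagree)

Column bests: Recession=33, Flat=32, Growth=32, Boom=33, Surge=26.
A regrets: 0, 14, 1, 7, 7 → max 14
B regrets: 5, 3, 0, 9, 5 → max 9
C regrets: 2, 1, 0, 14, 7 → max 14
D regrets: 1, 0, 10, 15, 0 → max 15
E regrets: 8, 1, 7, 0, 8 → max 8
Smallest max regret = 8 → E.
Row minima: A=18, B=21, C=19, D=18, E=18
Best worst-case = 21 → B.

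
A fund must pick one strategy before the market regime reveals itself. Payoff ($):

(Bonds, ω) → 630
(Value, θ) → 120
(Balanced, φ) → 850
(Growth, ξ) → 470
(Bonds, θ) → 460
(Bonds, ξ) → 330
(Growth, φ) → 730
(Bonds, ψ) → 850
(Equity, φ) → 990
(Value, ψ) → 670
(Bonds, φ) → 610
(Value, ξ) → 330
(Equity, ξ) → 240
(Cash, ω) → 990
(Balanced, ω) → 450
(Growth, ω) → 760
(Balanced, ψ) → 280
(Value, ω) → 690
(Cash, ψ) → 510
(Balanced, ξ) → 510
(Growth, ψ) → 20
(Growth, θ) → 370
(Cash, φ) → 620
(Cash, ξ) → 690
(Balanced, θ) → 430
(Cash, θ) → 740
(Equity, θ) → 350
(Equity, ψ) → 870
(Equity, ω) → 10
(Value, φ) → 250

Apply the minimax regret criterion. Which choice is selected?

Cash

Column bests: θ=740, φ=990, ψ=870, ω=990, ξ=690.
Equity regrets: 390, 0, 0, 980, 450 → max 980
Balanced regrets: 310, 140, 590, 540, 180 → max 590
Value regrets: 620, 740, 200, 300, 360 → max 740
Bonds regrets: 280, 380, 20, 360, 360 → max 380
Growth regrets: 370, 260, 850, 230, 220 → max 850
Cash regrets: 0, 370, 360, 0, 0 → max 370
Smallest max regret = 370 → Cash.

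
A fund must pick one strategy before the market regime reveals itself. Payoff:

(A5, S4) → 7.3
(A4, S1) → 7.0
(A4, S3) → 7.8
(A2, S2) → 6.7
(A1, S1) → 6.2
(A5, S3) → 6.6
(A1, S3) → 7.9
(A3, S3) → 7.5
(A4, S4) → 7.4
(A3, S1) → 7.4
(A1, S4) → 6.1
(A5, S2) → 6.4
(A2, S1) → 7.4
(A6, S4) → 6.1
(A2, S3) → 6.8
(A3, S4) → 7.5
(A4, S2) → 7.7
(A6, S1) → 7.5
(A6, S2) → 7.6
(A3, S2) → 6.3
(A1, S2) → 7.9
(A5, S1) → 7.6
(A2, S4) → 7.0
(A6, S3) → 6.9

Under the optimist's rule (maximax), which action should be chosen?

Row maxima: A1=7.9, A2=7.4, A3=7.5, A4=7.8, A5=7.6, A6=7.6
Best best-case = 7.9 → A1.

A1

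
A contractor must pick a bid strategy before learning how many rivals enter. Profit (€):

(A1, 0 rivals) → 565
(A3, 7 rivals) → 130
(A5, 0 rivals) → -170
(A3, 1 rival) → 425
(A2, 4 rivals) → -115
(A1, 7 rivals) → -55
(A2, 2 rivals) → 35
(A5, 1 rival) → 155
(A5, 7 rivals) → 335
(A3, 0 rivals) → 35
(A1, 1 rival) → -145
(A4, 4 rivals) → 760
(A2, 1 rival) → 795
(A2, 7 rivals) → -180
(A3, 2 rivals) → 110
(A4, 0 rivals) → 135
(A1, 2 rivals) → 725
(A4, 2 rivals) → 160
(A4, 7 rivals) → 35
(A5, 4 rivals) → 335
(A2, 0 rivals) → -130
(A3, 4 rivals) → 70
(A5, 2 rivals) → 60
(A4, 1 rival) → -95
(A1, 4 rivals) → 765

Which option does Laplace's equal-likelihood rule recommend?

A1

Row averages: A1=371, A2=81, A3=154, A4=199, A5=143
Highest average = 371 → A1.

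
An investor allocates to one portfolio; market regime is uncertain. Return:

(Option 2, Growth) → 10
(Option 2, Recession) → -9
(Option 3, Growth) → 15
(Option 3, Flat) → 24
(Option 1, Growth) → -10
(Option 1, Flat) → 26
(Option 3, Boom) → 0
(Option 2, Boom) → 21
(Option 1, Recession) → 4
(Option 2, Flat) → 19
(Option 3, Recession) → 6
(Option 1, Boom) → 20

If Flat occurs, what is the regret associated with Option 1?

0

Best payoff under Flat is 26.
Regret = 26 − 26 = 0.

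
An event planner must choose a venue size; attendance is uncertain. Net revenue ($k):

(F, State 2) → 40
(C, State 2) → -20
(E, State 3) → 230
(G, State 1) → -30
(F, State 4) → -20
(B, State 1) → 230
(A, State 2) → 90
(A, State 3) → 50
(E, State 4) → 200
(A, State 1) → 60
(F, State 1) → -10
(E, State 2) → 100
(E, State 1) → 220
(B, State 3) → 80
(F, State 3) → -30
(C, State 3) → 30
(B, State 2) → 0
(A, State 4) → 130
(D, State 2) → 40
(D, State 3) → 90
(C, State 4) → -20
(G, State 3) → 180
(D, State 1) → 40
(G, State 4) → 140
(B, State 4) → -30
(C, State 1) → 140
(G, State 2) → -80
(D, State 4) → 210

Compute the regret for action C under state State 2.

120

Best payoff under State 2 is 100.
Regret = 100 − (-20) = 120.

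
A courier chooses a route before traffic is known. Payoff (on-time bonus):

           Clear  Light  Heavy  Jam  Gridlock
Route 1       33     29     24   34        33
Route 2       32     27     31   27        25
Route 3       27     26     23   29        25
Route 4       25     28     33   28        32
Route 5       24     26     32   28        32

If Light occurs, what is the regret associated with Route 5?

Best payoff under Light is 29.
Regret = 29 − 26 = 3.

3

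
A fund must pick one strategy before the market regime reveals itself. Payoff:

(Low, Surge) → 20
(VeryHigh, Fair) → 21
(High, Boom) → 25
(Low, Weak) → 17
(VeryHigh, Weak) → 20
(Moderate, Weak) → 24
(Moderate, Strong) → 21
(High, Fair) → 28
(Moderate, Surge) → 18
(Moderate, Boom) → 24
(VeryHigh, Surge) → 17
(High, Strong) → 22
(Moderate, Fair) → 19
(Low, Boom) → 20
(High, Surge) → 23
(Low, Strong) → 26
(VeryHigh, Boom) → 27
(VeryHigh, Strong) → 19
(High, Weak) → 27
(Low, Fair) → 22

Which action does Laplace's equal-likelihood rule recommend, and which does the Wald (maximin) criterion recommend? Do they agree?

Row averages: Low=21, Moderate=21.2, High=25, VeryHigh=20.8
Highest average = 25 → High.
Row minima: Low=17, Moderate=18, High=22, VeryHigh=17
Best worst-case = 22 → High.

laplace → High; maximin → High (agree)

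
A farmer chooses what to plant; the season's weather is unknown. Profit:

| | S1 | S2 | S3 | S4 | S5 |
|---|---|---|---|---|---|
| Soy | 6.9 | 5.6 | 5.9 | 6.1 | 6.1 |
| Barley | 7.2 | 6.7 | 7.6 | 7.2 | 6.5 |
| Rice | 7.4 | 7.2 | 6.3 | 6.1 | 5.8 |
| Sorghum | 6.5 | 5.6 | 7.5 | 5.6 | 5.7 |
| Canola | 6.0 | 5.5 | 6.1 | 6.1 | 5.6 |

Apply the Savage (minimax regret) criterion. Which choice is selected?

Barley

Column bests: S1=7.4, S2=7.2, S3=7.6, S4=7.2, S5=6.5.
Soy regrets: 0.5, 1.6, 1.7, 1.1, 0.4 → max 1.7
Barley regrets: 0.2, 0.5, 0.0, 0.0, 0.0 → max 0.5
Rice regrets: 0.0, 0.0, 1.3, 1.1, 0.7 → max 1.3
Sorghum regrets: 0.9, 1.6, 0.1, 1.6, 0.8 → max 1.6
Canola regrets: 1.4, 1.7, 1.5, 1.1, 0.9 → max 1.7
Smallest max regret = 0.5 → Barley.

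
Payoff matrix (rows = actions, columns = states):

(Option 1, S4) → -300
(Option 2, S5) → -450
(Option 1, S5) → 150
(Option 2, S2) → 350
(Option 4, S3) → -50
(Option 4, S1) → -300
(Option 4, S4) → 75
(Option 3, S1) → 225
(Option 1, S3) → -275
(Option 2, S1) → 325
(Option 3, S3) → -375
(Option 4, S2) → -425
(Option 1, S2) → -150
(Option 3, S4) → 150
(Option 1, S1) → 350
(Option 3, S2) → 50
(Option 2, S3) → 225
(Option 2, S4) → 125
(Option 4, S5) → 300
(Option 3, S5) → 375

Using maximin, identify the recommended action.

Option 1

Row minima: Option 1=-300, Option 2=-450, Option 3=-375, Option 4=-425
Best worst-case = -300 → Option 1.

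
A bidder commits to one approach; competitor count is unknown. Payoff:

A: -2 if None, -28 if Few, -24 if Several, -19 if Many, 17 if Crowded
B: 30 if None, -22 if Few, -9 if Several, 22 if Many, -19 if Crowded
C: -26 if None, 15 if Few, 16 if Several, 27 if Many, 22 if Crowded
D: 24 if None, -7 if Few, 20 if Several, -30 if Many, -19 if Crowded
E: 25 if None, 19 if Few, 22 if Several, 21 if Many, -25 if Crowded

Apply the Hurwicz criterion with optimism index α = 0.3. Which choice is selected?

B

A: 0.3·17 + 0.7·(-28) = -14.5
B: 0.3·30 + 0.7·(-22) = -6.4
C: 0.3·27 + 0.7·(-26) = -10.1
D: 0.3·24 + 0.7·(-30) = -13.8
E: 0.3·25 + 0.7·(-25) = -10
Highest Hurwicz score = -6.4 → B.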